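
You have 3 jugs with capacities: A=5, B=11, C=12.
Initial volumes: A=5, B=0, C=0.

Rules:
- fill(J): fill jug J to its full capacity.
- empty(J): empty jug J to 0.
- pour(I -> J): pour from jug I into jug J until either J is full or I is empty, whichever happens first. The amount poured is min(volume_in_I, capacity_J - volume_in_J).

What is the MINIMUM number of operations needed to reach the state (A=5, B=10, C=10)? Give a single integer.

Answer: 8

Derivation:
BFS from (A=5, B=0, C=0). One shortest path:
  1. pour(A -> B) -> (A=0 B=5 C=0)
  2. fill(A) -> (A=5 B=5 C=0)
  3. pour(A -> B) -> (A=0 B=10 C=0)
  4. fill(A) -> (A=5 B=10 C=0)
  5. pour(A -> C) -> (A=0 B=10 C=5)
  6. fill(A) -> (A=5 B=10 C=5)
  7. pour(A -> C) -> (A=0 B=10 C=10)
  8. fill(A) -> (A=5 B=10 C=10)
Reached target in 8 moves.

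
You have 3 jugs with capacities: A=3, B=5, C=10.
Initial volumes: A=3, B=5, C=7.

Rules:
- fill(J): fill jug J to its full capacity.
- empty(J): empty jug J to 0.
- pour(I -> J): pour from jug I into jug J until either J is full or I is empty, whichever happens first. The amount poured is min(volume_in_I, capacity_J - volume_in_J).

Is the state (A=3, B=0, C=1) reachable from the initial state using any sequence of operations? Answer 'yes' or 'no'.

Answer: yes

Derivation:
BFS from (A=3, B=5, C=7):
  1. empty(A) -> (A=0 B=5 C=7)
  2. empty(B) -> (A=0 B=0 C=7)
  3. pour(C -> A) -> (A=3 B=0 C=4)
  4. empty(A) -> (A=0 B=0 C=4)
  5. pour(C -> A) -> (A=3 B=0 C=1)
Target reached → yes.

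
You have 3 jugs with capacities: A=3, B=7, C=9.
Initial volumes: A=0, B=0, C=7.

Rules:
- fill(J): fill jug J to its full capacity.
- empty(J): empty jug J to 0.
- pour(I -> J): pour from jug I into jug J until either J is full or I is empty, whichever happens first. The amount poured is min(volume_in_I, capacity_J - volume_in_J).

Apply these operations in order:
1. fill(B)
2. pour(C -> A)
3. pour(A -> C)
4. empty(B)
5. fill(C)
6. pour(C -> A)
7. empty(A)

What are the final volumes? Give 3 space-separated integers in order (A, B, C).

Step 1: fill(B) -> (A=0 B=7 C=7)
Step 2: pour(C -> A) -> (A=3 B=7 C=4)
Step 3: pour(A -> C) -> (A=0 B=7 C=7)
Step 4: empty(B) -> (A=0 B=0 C=7)
Step 5: fill(C) -> (A=0 B=0 C=9)
Step 6: pour(C -> A) -> (A=3 B=0 C=6)
Step 7: empty(A) -> (A=0 B=0 C=6)

Answer: 0 0 6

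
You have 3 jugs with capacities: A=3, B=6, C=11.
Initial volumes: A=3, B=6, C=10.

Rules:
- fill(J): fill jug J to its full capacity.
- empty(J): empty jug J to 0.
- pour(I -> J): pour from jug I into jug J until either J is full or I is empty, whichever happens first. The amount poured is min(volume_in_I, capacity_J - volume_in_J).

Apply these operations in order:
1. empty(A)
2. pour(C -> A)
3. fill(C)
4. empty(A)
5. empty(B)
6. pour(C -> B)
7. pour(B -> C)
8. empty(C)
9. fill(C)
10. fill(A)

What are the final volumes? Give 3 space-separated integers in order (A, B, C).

Step 1: empty(A) -> (A=0 B=6 C=10)
Step 2: pour(C -> A) -> (A=3 B=6 C=7)
Step 3: fill(C) -> (A=3 B=6 C=11)
Step 4: empty(A) -> (A=0 B=6 C=11)
Step 5: empty(B) -> (A=0 B=0 C=11)
Step 6: pour(C -> B) -> (A=0 B=6 C=5)
Step 7: pour(B -> C) -> (A=0 B=0 C=11)
Step 8: empty(C) -> (A=0 B=0 C=0)
Step 9: fill(C) -> (A=0 B=0 C=11)
Step 10: fill(A) -> (A=3 B=0 C=11)

Answer: 3 0 11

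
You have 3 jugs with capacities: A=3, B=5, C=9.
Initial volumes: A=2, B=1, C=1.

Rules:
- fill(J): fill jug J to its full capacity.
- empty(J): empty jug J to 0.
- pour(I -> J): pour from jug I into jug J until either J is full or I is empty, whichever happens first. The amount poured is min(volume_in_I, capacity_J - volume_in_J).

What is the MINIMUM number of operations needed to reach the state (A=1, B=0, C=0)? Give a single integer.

Answer: 3

Derivation:
BFS from (A=2, B=1, C=1). One shortest path:
  1. empty(A) -> (A=0 B=1 C=1)
  2. empty(B) -> (A=0 B=0 C=1)
  3. pour(C -> A) -> (A=1 B=0 C=0)
Reached target in 3 moves.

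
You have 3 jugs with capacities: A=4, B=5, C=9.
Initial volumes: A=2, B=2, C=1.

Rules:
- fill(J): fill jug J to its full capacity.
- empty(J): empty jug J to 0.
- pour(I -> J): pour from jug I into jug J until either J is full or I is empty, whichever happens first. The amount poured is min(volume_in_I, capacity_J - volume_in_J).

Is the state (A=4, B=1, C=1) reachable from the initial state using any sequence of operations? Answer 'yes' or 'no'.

Answer: yes

Derivation:
BFS from (A=2, B=2, C=1):
  1. empty(A) -> (A=0 B=2 C=1)
  2. fill(B) -> (A=0 B=5 C=1)
  3. pour(B -> A) -> (A=4 B=1 C=1)
Target reached → yes.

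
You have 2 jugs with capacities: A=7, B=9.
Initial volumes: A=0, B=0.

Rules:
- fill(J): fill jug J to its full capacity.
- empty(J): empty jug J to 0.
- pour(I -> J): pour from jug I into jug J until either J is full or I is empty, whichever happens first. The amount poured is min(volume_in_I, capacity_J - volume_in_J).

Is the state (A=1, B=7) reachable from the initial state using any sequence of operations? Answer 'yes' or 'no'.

Answer: no

Derivation:
BFS explored all 32 reachable states.
Reachable set includes: (0,0), (0,1), (0,2), (0,3), (0,4), (0,5), (0,6), (0,7), (0,8), (0,9), (1,0), (1,9) ...
Target (A=1, B=7) not in reachable set → no.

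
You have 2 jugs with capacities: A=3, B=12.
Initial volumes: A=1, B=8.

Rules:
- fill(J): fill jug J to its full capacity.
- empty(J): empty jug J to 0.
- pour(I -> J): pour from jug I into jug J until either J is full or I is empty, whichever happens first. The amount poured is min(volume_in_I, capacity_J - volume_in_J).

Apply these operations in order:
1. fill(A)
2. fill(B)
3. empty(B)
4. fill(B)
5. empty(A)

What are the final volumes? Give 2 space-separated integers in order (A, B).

Step 1: fill(A) -> (A=3 B=8)
Step 2: fill(B) -> (A=3 B=12)
Step 3: empty(B) -> (A=3 B=0)
Step 4: fill(B) -> (A=3 B=12)
Step 5: empty(A) -> (A=0 B=12)

Answer: 0 12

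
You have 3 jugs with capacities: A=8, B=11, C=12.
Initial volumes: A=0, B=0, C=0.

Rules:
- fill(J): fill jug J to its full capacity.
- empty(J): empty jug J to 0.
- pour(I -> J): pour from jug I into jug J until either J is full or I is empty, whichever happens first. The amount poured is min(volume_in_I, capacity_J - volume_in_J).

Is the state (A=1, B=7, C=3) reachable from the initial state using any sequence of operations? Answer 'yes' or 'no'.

BFS explored all 634 reachable states.
Reachable set includes: (0,0,0), (0,0,1), (0,0,2), (0,0,3), (0,0,4), (0,0,5), (0,0,6), (0,0,7), (0,0,8), (0,0,9), (0,0,10), (0,0,11) ...
Target (A=1, B=7, C=3) not in reachable set → no.

Answer: no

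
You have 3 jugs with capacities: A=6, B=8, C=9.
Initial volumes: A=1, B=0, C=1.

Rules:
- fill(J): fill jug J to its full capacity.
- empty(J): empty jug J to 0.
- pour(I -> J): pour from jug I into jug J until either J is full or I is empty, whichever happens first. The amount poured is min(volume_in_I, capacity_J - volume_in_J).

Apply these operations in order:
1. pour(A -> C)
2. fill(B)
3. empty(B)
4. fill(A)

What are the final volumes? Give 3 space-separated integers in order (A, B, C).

Step 1: pour(A -> C) -> (A=0 B=0 C=2)
Step 2: fill(B) -> (A=0 B=8 C=2)
Step 3: empty(B) -> (A=0 B=0 C=2)
Step 4: fill(A) -> (A=6 B=0 C=2)

Answer: 6 0 2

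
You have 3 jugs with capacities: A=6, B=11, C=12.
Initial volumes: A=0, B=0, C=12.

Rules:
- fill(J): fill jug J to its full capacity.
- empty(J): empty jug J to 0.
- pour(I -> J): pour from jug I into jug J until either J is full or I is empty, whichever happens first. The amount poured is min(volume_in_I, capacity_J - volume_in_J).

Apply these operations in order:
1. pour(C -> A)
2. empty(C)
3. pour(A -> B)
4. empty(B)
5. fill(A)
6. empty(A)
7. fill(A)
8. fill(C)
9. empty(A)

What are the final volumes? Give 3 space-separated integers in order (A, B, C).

Step 1: pour(C -> A) -> (A=6 B=0 C=6)
Step 2: empty(C) -> (A=6 B=0 C=0)
Step 3: pour(A -> B) -> (A=0 B=6 C=0)
Step 4: empty(B) -> (A=0 B=0 C=0)
Step 5: fill(A) -> (A=6 B=0 C=0)
Step 6: empty(A) -> (A=0 B=0 C=0)
Step 7: fill(A) -> (A=6 B=0 C=0)
Step 8: fill(C) -> (A=6 B=0 C=12)
Step 9: empty(A) -> (A=0 B=0 C=12)

Answer: 0 0 12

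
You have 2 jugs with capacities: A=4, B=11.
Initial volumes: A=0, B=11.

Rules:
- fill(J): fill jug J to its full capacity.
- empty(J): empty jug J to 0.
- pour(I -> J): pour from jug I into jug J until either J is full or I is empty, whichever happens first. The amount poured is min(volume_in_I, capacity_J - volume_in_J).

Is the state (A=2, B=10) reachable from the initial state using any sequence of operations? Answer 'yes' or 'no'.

BFS explored all 30 reachable states.
Reachable set includes: (0,0), (0,1), (0,2), (0,3), (0,4), (0,5), (0,6), (0,7), (0,8), (0,9), (0,10), (0,11) ...
Target (A=2, B=10) not in reachable set → no.

Answer: no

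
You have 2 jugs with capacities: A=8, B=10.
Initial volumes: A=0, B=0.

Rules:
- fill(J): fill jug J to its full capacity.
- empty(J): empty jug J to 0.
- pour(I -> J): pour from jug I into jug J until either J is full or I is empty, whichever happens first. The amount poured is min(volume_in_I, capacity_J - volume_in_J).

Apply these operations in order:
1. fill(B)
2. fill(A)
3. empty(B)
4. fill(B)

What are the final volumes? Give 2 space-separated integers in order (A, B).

Answer: 8 10

Derivation:
Step 1: fill(B) -> (A=0 B=10)
Step 2: fill(A) -> (A=8 B=10)
Step 3: empty(B) -> (A=8 B=0)
Step 4: fill(B) -> (A=8 B=10)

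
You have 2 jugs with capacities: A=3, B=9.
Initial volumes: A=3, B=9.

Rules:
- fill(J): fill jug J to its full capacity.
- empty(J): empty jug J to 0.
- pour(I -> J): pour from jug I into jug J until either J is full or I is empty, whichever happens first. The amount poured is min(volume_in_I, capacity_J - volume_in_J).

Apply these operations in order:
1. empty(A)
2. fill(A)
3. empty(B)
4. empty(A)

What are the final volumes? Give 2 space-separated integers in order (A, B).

Step 1: empty(A) -> (A=0 B=9)
Step 2: fill(A) -> (A=3 B=9)
Step 3: empty(B) -> (A=3 B=0)
Step 4: empty(A) -> (A=0 B=0)

Answer: 0 0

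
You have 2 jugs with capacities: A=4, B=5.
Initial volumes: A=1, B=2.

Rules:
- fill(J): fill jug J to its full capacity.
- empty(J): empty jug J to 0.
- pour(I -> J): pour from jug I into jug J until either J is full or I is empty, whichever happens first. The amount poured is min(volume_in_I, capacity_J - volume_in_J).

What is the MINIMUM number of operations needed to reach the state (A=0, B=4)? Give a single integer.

BFS from (A=1, B=2). One shortest path:
  1. fill(A) -> (A=4 B=2)
  2. empty(B) -> (A=4 B=0)
  3. pour(A -> B) -> (A=0 B=4)
Reached target in 3 moves.

Answer: 3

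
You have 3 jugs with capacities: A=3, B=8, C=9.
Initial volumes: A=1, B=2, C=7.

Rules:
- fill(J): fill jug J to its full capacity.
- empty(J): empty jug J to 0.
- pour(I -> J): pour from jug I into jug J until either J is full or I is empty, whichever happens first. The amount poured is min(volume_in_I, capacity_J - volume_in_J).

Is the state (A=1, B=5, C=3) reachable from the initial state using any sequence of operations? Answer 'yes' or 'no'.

BFS explored all 249 reachable states.
Reachable set includes: (0,0,0), (0,0,1), (0,0,2), (0,0,3), (0,0,4), (0,0,5), (0,0,6), (0,0,7), (0,0,8), (0,0,9), (0,1,0), (0,1,1) ...
Target (A=1, B=5, C=3) not in reachable set → no.

Answer: no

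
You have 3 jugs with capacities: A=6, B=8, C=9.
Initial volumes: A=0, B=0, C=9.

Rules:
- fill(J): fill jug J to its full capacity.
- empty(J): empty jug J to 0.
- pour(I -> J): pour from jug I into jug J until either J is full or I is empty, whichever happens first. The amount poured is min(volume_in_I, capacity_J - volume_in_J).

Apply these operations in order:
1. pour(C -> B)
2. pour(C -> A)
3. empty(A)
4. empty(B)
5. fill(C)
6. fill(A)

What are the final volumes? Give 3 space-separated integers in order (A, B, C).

Answer: 6 0 9

Derivation:
Step 1: pour(C -> B) -> (A=0 B=8 C=1)
Step 2: pour(C -> A) -> (A=1 B=8 C=0)
Step 3: empty(A) -> (A=0 B=8 C=0)
Step 4: empty(B) -> (A=0 B=0 C=0)
Step 5: fill(C) -> (A=0 B=0 C=9)
Step 6: fill(A) -> (A=6 B=0 C=9)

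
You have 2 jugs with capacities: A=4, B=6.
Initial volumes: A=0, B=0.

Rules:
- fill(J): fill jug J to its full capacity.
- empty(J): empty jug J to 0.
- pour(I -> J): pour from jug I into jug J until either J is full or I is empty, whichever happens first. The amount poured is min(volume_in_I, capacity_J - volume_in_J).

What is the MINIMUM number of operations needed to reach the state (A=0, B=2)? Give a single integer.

BFS from (A=0, B=0). One shortest path:
  1. fill(B) -> (A=0 B=6)
  2. pour(B -> A) -> (A=4 B=2)
  3. empty(A) -> (A=0 B=2)
Reached target in 3 moves.

Answer: 3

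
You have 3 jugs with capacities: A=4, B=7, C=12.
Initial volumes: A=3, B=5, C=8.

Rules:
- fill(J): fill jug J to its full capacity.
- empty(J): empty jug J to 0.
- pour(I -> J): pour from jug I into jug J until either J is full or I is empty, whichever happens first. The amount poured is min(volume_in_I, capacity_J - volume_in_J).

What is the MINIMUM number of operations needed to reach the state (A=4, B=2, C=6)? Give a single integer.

BFS from (A=3, B=5, C=8). One shortest path:
  1. pour(C -> B) -> (A=3 B=7 C=6)
  2. pour(B -> A) -> (A=4 B=6 C=6)
  3. empty(A) -> (A=0 B=6 C=6)
  4. pour(B -> A) -> (A=4 B=2 C=6)
Reached target in 4 moves.

Answer: 4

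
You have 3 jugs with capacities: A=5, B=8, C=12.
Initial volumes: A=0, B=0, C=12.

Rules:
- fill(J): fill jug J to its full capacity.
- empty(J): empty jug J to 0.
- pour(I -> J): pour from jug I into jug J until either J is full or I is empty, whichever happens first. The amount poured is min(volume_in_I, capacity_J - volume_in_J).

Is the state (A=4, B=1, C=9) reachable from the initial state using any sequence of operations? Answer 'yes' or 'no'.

BFS explored all 394 reachable states.
Reachable set includes: (0,0,0), (0,0,1), (0,0,2), (0,0,3), (0,0,4), (0,0,5), (0,0,6), (0,0,7), (0,0,8), (0,0,9), (0,0,10), (0,0,11) ...
Target (A=4, B=1, C=9) not in reachable set → no.

Answer: no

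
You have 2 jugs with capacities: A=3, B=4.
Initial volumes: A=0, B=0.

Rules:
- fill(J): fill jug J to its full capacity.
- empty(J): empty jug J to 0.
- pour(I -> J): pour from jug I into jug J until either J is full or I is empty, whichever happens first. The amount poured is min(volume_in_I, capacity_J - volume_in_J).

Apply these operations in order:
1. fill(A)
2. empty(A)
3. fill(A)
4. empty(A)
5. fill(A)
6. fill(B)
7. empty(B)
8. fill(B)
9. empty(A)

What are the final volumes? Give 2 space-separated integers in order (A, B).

Answer: 0 4

Derivation:
Step 1: fill(A) -> (A=3 B=0)
Step 2: empty(A) -> (A=0 B=0)
Step 3: fill(A) -> (A=3 B=0)
Step 4: empty(A) -> (A=0 B=0)
Step 5: fill(A) -> (A=3 B=0)
Step 6: fill(B) -> (A=3 B=4)
Step 7: empty(B) -> (A=3 B=0)
Step 8: fill(B) -> (A=3 B=4)
Step 9: empty(A) -> (A=0 B=4)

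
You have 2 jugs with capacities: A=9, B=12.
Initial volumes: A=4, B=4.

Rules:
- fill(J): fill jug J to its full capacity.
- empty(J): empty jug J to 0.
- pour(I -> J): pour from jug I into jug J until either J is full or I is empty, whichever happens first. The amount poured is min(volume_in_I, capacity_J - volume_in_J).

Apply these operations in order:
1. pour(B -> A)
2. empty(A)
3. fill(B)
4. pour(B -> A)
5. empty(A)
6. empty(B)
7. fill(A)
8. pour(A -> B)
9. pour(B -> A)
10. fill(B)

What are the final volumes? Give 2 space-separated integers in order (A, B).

Answer: 9 12

Derivation:
Step 1: pour(B -> A) -> (A=8 B=0)
Step 2: empty(A) -> (A=0 B=0)
Step 3: fill(B) -> (A=0 B=12)
Step 4: pour(B -> A) -> (A=9 B=3)
Step 5: empty(A) -> (A=0 B=3)
Step 6: empty(B) -> (A=0 B=0)
Step 7: fill(A) -> (A=9 B=0)
Step 8: pour(A -> B) -> (A=0 B=9)
Step 9: pour(B -> A) -> (A=9 B=0)
Step 10: fill(B) -> (A=9 B=12)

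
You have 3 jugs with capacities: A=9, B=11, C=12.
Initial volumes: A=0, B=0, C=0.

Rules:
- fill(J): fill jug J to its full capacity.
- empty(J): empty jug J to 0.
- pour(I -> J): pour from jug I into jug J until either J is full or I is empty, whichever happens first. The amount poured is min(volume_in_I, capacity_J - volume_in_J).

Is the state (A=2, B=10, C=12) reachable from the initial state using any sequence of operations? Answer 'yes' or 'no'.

BFS from (A=0, B=0, C=0):
  1. fill(C) -> (A=0 B=0 C=12)
  2. pour(C -> B) -> (A=0 B=11 C=1)
  3. pour(B -> A) -> (A=9 B=2 C=1)
  4. pour(A -> C) -> (A=0 B=2 C=10)
  5. pour(B -> A) -> (A=2 B=0 C=10)
  6. pour(C -> B) -> (A=2 B=10 C=0)
  7. fill(C) -> (A=2 B=10 C=12)
Target reached → yes.

Answer: yes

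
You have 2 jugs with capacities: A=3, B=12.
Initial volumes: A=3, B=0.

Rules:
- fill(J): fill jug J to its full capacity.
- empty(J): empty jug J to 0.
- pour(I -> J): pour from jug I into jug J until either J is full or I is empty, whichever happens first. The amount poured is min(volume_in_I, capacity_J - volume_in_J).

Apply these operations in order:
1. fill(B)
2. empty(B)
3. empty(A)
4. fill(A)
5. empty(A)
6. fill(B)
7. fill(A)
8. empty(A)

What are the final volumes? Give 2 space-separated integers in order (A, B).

Answer: 0 12

Derivation:
Step 1: fill(B) -> (A=3 B=12)
Step 2: empty(B) -> (A=3 B=0)
Step 3: empty(A) -> (A=0 B=0)
Step 4: fill(A) -> (A=3 B=0)
Step 5: empty(A) -> (A=0 B=0)
Step 6: fill(B) -> (A=0 B=12)
Step 7: fill(A) -> (A=3 B=12)
Step 8: empty(A) -> (A=0 B=12)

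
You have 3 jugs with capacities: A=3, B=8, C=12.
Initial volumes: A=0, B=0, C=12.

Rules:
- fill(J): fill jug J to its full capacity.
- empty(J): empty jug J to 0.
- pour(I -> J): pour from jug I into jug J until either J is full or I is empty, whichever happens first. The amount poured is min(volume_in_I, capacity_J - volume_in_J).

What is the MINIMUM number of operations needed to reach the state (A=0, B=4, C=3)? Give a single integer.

BFS from (A=0, B=0, C=12). One shortest path:
  1. fill(A) -> (A=3 B=0 C=12)
  2. pour(C -> B) -> (A=3 B=8 C=4)
  3. empty(B) -> (A=3 B=0 C=4)
  4. pour(C -> B) -> (A=3 B=4 C=0)
  5. pour(A -> C) -> (A=0 B=4 C=3)
Reached target in 5 moves.

Answer: 5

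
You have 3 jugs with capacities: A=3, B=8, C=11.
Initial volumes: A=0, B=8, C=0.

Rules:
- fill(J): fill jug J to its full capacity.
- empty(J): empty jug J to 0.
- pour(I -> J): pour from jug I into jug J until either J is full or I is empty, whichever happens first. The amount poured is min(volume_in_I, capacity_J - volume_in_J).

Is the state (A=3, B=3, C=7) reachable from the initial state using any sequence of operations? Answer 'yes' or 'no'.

BFS from (A=0, B=8, C=0):
  1. pour(B -> A) -> (A=3 B=5 C=0)
  2. empty(A) -> (A=0 B=5 C=0)
  3. pour(B -> A) -> (A=3 B=2 C=0)
  4. pour(B -> C) -> (A=3 B=0 C=2)
  5. fill(B) -> (A=3 B=8 C=2)
  6. pour(B -> C) -> (A=3 B=0 C=10)
  7. pour(A -> B) -> (A=0 B=3 C=10)
  8. pour(C -> A) -> (A=3 B=3 C=7)
Target reached → yes.

Answer: yes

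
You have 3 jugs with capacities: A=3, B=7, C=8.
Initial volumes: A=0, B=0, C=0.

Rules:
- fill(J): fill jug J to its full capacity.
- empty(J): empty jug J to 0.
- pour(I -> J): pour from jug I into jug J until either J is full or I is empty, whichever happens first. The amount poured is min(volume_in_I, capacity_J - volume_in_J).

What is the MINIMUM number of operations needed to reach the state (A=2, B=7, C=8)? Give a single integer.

Answer: 5

Derivation:
BFS from (A=0, B=0, C=0). One shortest path:
  1. fill(A) -> (A=3 B=0 C=0)
  2. fill(B) -> (A=3 B=7 C=0)
  3. pour(B -> C) -> (A=3 B=0 C=7)
  4. fill(B) -> (A=3 B=7 C=7)
  5. pour(A -> C) -> (A=2 B=7 C=8)
Reached target in 5 moves.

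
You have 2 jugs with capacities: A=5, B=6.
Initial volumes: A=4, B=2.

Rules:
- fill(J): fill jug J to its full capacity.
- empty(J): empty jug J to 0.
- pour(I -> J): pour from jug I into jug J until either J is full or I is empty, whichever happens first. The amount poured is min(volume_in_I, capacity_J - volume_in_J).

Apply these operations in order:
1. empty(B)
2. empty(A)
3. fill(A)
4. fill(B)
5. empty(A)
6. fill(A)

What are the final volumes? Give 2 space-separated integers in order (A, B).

Answer: 5 6

Derivation:
Step 1: empty(B) -> (A=4 B=0)
Step 2: empty(A) -> (A=0 B=0)
Step 3: fill(A) -> (A=5 B=0)
Step 4: fill(B) -> (A=5 B=6)
Step 5: empty(A) -> (A=0 B=6)
Step 6: fill(A) -> (A=5 B=6)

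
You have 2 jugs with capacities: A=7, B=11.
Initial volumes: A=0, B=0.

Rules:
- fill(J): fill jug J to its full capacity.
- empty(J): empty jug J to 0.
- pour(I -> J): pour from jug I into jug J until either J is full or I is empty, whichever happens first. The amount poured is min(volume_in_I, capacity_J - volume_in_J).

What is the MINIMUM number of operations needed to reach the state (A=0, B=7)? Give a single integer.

BFS from (A=0, B=0). One shortest path:
  1. fill(A) -> (A=7 B=0)
  2. pour(A -> B) -> (A=0 B=7)
Reached target in 2 moves.

Answer: 2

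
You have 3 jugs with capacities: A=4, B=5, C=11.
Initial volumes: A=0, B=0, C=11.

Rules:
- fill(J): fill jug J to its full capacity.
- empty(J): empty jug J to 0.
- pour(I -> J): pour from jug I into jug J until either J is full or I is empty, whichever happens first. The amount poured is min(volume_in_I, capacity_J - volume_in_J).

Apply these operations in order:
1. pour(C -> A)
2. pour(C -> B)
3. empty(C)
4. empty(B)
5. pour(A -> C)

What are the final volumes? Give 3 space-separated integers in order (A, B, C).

Answer: 0 0 4

Derivation:
Step 1: pour(C -> A) -> (A=4 B=0 C=7)
Step 2: pour(C -> B) -> (A=4 B=5 C=2)
Step 3: empty(C) -> (A=4 B=5 C=0)
Step 4: empty(B) -> (A=4 B=0 C=0)
Step 5: pour(A -> C) -> (A=0 B=0 C=4)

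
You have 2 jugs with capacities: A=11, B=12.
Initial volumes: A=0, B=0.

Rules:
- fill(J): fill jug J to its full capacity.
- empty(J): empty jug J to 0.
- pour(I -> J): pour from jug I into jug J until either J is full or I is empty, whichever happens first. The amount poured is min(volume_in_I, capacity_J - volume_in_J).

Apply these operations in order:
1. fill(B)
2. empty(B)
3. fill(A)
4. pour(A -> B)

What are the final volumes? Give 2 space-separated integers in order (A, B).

Answer: 0 11

Derivation:
Step 1: fill(B) -> (A=0 B=12)
Step 2: empty(B) -> (A=0 B=0)
Step 3: fill(A) -> (A=11 B=0)
Step 4: pour(A -> B) -> (A=0 B=11)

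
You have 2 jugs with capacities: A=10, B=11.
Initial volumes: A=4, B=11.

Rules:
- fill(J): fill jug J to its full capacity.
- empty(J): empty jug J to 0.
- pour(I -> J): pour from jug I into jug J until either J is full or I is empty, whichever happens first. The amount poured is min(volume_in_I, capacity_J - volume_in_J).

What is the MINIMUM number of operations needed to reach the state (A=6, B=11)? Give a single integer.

Answer: 8

Derivation:
BFS from (A=4, B=11). One shortest path:
  1. pour(B -> A) -> (A=10 B=5)
  2. empty(A) -> (A=0 B=5)
  3. pour(B -> A) -> (A=5 B=0)
  4. fill(B) -> (A=5 B=11)
  5. pour(B -> A) -> (A=10 B=6)
  6. empty(A) -> (A=0 B=6)
  7. pour(B -> A) -> (A=6 B=0)
  8. fill(B) -> (A=6 B=11)
Reached target in 8 moves.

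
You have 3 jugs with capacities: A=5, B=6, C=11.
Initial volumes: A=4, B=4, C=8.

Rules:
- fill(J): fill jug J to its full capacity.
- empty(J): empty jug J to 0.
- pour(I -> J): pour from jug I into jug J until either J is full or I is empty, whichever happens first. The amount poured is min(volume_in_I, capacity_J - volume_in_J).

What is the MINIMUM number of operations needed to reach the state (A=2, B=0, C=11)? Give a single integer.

Answer: 3

Derivation:
BFS from (A=4, B=4, C=8). One shortest path:
  1. fill(A) -> (A=5 B=4 C=8)
  2. empty(B) -> (A=5 B=0 C=8)
  3. pour(A -> C) -> (A=2 B=0 C=11)
Reached target in 3 moves.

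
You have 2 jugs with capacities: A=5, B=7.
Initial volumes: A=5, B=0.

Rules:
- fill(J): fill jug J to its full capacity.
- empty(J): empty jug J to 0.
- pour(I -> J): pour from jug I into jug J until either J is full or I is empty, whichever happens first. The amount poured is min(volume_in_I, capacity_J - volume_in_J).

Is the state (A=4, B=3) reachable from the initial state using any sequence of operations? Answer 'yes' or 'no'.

Answer: no

Derivation:
BFS explored all 24 reachable states.
Reachable set includes: (0,0), (0,1), (0,2), (0,3), (0,4), (0,5), (0,6), (0,7), (1,0), (1,7), (2,0), (2,7) ...
Target (A=4, B=3) not in reachable set → no.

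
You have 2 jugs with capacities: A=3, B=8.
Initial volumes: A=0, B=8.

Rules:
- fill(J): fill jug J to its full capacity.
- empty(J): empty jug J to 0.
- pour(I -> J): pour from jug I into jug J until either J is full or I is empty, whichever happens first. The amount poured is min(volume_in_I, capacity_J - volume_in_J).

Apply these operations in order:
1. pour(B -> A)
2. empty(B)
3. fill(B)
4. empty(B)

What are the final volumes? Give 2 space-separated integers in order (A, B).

Step 1: pour(B -> A) -> (A=3 B=5)
Step 2: empty(B) -> (A=3 B=0)
Step 3: fill(B) -> (A=3 B=8)
Step 4: empty(B) -> (A=3 B=0)

Answer: 3 0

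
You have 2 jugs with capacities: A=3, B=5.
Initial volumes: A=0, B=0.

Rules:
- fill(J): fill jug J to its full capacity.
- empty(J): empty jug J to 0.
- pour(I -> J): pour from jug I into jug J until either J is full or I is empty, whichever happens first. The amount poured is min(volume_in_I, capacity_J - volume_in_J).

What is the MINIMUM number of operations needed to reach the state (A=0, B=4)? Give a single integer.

BFS from (A=0, B=0). One shortest path:
  1. fill(B) -> (A=0 B=5)
  2. pour(B -> A) -> (A=3 B=2)
  3. empty(A) -> (A=0 B=2)
  4. pour(B -> A) -> (A=2 B=0)
  5. fill(B) -> (A=2 B=5)
  6. pour(B -> A) -> (A=3 B=4)
  7. empty(A) -> (A=0 B=4)
Reached target in 7 moves.

Answer: 7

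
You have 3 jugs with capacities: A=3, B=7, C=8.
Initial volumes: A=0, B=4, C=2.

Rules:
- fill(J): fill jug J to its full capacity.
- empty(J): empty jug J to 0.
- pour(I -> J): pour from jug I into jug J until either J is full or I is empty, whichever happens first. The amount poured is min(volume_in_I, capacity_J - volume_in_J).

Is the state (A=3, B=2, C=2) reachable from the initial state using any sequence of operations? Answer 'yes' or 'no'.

BFS from (A=0, B=4, C=2):
  1. empty(B) -> (A=0 B=0 C=2)
  2. pour(C -> B) -> (A=0 B=2 C=0)
  3. fill(C) -> (A=0 B=2 C=8)
  4. pour(C -> A) -> (A=3 B=2 C=5)
  5. empty(A) -> (A=0 B=2 C=5)
  6. pour(C -> A) -> (A=3 B=2 C=2)
Target reached → yes.

Answer: yes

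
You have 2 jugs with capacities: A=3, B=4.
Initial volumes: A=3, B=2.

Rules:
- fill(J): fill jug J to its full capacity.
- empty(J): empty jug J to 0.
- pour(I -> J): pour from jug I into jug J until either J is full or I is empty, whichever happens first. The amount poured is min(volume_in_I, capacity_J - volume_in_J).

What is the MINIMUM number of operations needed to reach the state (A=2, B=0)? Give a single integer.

Answer: 2

Derivation:
BFS from (A=3, B=2). One shortest path:
  1. empty(A) -> (A=0 B=2)
  2. pour(B -> A) -> (A=2 B=0)
Reached target in 2 moves.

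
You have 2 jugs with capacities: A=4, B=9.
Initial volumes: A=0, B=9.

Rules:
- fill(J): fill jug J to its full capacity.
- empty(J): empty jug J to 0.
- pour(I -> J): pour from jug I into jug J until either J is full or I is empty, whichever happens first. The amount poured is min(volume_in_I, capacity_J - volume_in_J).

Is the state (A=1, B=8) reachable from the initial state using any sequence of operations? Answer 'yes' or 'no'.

Answer: no

Derivation:
BFS explored all 26 reachable states.
Reachable set includes: (0,0), (0,1), (0,2), (0,3), (0,4), (0,5), (0,6), (0,7), (0,8), (0,9), (1,0), (1,9) ...
Target (A=1, B=8) not in reachable set → no.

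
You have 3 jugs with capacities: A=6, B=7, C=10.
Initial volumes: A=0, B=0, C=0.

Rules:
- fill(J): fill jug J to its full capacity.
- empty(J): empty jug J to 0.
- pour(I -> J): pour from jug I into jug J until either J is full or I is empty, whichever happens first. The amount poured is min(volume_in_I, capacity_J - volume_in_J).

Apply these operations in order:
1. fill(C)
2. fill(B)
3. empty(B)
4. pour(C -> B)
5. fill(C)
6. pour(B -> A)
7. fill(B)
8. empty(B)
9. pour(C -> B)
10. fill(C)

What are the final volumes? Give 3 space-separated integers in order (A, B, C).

Step 1: fill(C) -> (A=0 B=0 C=10)
Step 2: fill(B) -> (A=0 B=7 C=10)
Step 3: empty(B) -> (A=0 B=0 C=10)
Step 4: pour(C -> B) -> (A=0 B=7 C=3)
Step 5: fill(C) -> (A=0 B=7 C=10)
Step 6: pour(B -> A) -> (A=6 B=1 C=10)
Step 7: fill(B) -> (A=6 B=7 C=10)
Step 8: empty(B) -> (A=6 B=0 C=10)
Step 9: pour(C -> B) -> (A=6 B=7 C=3)
Step 10: fill(C) -> (A=6 B=7 C=10)

Answer: 6 7 10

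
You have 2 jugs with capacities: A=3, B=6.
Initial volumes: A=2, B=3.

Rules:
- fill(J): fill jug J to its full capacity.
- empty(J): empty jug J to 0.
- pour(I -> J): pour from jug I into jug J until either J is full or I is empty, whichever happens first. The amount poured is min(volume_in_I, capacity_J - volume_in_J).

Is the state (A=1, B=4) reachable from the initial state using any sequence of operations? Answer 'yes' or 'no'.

Answer: no

Derivation:
BFS explored all 13 reachable states.
Reachable set includes: (0,0), (0,2), (0,3), (0,5), (0,6), (2,0), (2,3), (2,6), (3,0), (3,2), (3,3), (3,5) ...
Target (A=1, B=4) not in reachable set → no.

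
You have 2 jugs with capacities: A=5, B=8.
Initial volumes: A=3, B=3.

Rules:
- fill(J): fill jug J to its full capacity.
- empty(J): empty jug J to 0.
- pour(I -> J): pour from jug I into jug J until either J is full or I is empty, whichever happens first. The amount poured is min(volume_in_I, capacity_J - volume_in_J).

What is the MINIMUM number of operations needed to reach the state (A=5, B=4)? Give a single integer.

Answer: 5

Derivation:
BFS from (A=3, B=3). One shortest path:
  1. pour(B -> A) -> (A=5 B=1)
  2. empty(A) -> (A=0 B=1)
  3. pour(B -> A) -> (A=1 B=0)
  4. fill(B) -> (A=1 B=8)
  5. pour(B -> A) -> (A=5 B=4)
Reached target in 5 moves.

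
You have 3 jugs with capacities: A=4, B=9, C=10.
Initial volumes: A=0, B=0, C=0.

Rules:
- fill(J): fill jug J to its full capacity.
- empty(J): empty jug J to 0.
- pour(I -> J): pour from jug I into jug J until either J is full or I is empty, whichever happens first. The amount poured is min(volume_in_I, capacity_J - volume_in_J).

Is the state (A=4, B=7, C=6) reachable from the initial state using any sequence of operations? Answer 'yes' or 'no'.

Answer: yes

Derivation:
BFS from (A=0, B=0, C=0):
  1. fill(A) -> (A=4 B=0 C=0)
  2. fill(B) -> (A=4 B=9 C=0)
  3. pour(A -> C) -> (A=0 B=9 C=4)
  4. fill(A) -> (A=4 B=9 C=4)
  5. pour(A -> C) -> (A=0 B=9 C=8)
  6. pour(B -> C) -> (A=0 B=7 C=10)
  7. pour(C -> A) -> (A=4 B=7 C=6)
Target reached → yes.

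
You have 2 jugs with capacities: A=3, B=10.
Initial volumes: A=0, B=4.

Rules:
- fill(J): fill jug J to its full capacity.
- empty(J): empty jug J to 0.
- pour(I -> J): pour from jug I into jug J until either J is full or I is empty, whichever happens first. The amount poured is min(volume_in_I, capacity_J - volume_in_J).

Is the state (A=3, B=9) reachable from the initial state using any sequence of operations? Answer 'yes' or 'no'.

Answer: yes

Derivation:
BFS from (A=0, B=4):
  1. fill(A) -> (A=3 B=4)
  2. empty(B) -> (A=3 B=0)
  3. pour(A -> B) -> (A=0 B=3)
  4. fill(A) -> (A=3 B=3)
  5. pour(A -> B) -> (A=0 B=6)
  6. fill(A) -> (A=3 B=6)
  7. pour(A -> B) -> (A=0 B=9)
  8. fill(A) -> (A=3 B=9)
Target reached → yes.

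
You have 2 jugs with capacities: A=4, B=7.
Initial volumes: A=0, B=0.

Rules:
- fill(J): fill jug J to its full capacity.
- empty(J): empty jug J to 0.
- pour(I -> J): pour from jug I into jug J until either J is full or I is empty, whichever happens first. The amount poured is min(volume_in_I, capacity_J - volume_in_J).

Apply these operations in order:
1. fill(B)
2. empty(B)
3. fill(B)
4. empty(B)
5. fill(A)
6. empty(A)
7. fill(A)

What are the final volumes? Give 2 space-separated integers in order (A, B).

Answer: 4 0

Derivation:
Step 1: fill(B) -> (A=0 B=7)
Step 2: empty(B) -> (A=0 B=0)
Step 3: fill(B) -> (A=0 B=7)
Step 4: empty(B) -> (A=0 B=0)
Step 5: fill(A) -> (A=4 B=0)
Step 6: empty(A) -> (A=0 B=0)
Step 7: fill(A) -> (A=4 B=0)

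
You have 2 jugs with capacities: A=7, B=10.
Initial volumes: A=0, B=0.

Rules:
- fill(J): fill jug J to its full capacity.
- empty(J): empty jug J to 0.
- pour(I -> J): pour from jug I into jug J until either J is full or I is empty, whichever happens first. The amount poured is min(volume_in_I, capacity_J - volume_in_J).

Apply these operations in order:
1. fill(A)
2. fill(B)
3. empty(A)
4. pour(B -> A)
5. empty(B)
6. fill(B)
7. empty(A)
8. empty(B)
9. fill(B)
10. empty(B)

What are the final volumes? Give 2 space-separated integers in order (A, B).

Answer: 0 0

Derivation:
Step 1: fill(A) -> (A=7 B=0)
Step 2: fill(B) -> (A=7 B=10)
Step 3: empty(A) -> (A=0 B=10)
Step 4: pour(B -> A) -> (A=7 B=3)
Step 5: empty(B) -> (A=7 B=0)
Step 6: fill(B) -> (A=7 B=10)
Step 7: empty(A) -> (A=0 B=10)
Step 8: empty(B) -> (A=0 B=0)
Step 9: fill(B) -> (A=0 B=10)
Step 10: empty(B) -> (A=0 B=0)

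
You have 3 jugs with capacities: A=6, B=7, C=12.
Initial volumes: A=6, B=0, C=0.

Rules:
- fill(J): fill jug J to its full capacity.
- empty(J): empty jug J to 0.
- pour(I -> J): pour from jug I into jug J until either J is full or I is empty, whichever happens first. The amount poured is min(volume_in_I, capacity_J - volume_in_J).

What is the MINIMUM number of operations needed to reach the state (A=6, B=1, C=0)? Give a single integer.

Answer: 3

Derivation:
BFS from (A=6, B=0, C=0). One shortest path:
  1. empty(A) -> (A=0 B=0 C=0)
  2. fill(B) -> (A=0 B=7 C=0)
  3. pour(B -> A) -> (A=6 B=1 C=0)
Reached target in 3 moves.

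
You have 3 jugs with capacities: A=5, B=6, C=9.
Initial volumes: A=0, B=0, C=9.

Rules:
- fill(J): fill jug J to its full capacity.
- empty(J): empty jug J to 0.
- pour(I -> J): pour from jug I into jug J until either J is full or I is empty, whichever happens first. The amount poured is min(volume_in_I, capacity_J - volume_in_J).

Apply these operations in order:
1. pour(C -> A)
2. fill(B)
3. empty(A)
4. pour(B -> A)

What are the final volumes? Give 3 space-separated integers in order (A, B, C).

Step 1: pour(C -> A) -> (A=5 B=0 C=4)
Step 2: fill(B) -> (A=5 B=6 C=4)
Step 3: empty(A) -> (A=0 B=6 C=4)
Step 4: pour(B -> A) -> (A=5 B=1 C=4)

Answer: 5 1 4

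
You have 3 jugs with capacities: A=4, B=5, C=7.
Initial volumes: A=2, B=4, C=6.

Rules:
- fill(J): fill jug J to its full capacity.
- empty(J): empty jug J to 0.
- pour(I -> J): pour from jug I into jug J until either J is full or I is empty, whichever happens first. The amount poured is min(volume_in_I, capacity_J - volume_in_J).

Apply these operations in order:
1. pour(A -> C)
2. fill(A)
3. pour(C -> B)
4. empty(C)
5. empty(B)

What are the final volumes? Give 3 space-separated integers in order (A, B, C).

Answer: 4 0 0

Derivation:
Step 1: pour(A -> C) -> (A=1 B=4 C=7)
Step 2: fill(A) -> (A=4 B=4 C=7)
Step 3: pour(C -> B) -> (A=4 B=5 C=6)
Step 4: empty(C) -> (A=4 B=5 C=0)
Step 5: empty(B) -> (A=4 B=0 C=0)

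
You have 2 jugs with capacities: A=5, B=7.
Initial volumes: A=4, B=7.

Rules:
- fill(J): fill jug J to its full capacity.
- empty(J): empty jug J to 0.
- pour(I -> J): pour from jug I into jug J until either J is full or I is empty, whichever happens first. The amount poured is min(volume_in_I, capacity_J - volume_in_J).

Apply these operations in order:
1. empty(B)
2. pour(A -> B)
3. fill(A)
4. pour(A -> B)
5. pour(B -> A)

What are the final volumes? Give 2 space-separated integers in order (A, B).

Answer: 5 4

Derivation:
Step 1: empty(B) -> (A=4 B=0)
Step 2: pour(A -> B) -> (A=0 B=4)
Step 3: fill(A) -> (A=5 B=4)
Step 4: pour(A -> B) -> (A=2 B=7)
Step 5: pour(B -> A) -> (A=5 B=4)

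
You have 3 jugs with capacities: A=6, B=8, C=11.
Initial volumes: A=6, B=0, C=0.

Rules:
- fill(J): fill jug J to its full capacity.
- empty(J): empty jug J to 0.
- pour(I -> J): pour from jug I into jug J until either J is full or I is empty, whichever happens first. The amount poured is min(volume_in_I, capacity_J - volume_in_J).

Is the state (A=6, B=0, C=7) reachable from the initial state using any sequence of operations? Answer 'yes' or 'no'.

BFS from (A=6, B=0, C=0):
  1. empty(A) -> (A=0 B=0 C=0)
  2. fill(B) -> (A=0 B=8 C=0)
  3. fill(C) -> (A=0 B=8 C=11)
  4. pour(B -> A) -> (A=6 B=2 C=11)
  5. empty(A) -> (A=0 B=2 C=11)
  6. pour(B -> A) -> (A=2 B=0 C=11)
  7. pour(C -> A) -> (A=6 B=0 C=7)
Target reached → yes.

Answer: yes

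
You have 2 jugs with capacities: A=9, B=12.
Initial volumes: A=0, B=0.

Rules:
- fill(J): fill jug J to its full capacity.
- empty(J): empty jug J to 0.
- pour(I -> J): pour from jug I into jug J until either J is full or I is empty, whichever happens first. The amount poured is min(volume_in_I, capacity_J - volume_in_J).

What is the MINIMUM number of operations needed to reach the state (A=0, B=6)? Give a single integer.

Answer: 6

Derivation:
BFS from (A=0, B=0). One shortest path:
  1. fill(A) -> (A=9 B=0)
  2. pour(A -> B) -> (A=0 B=9)
  3. fill(A) -> (A=9 B=9)
  4. pour(A -> B) -> (A=6 B=12)
  5. empty(B) -> (A=6 B=0)
  6. pour(A -> B) -> (A=0 B=6)
Reached target in 6 moves.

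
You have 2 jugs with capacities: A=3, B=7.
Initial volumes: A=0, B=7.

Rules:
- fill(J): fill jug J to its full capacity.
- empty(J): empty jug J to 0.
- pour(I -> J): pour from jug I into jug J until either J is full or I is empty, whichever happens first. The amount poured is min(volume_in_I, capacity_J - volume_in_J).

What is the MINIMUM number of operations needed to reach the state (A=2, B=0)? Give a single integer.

Answer: 8

Derivation:
BFS from (A=0, B=7). One shortest path:
  1. fill(A) -> (A=3 B=7)
  2. empty(B) -> (A=3 B=0)
  3. pour(A -> B) -> (A=0 B=3)
  4. fill(A) -> (A=3 B=3)
  5. pour(A -> B) -> (A=0 B=6)
  6. fill(A) -> (A=3 B=6)
  7. pour(A -> B) -> (A=2 B=7)
  8. empty(B) -> (A=2 B=0)
Reached target in 8 moves.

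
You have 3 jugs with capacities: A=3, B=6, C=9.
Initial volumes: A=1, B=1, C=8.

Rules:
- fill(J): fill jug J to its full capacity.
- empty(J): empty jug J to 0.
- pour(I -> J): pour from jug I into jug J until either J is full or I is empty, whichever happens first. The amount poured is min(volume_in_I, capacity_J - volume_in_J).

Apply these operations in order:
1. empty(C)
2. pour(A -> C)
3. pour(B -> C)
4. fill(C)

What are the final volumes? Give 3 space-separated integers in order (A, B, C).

Step 1: empty(C) -> (A=1 B=1 C=0)
Step 2: pour(A -> C) -> (A=0 B=1 C=1)
Step 3: pour(B -> C) -> (A=0 B=0 C=2)
Step 4: fill(C) -> (A=0 B=0 C=9)

Answer: 0 0 9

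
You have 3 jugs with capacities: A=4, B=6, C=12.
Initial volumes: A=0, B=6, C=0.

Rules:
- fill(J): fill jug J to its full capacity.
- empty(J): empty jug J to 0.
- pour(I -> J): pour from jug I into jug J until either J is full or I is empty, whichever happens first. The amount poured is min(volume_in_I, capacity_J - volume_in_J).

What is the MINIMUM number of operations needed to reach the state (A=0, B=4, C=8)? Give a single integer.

Answer: 4

Derivation:
BFS from (A=0, B=6, C=0). One shortest path:
  1. empty(B) -> (A=0 B=0 C=0)
  2. fill(C) -> (A=0 B=0 C=12)
  3. pour(C -> A) -> (A=4 B=0 C=8)
  4. pour(A -> B) -> (A=0 B=4 C=8)
Reached target in 4 moves.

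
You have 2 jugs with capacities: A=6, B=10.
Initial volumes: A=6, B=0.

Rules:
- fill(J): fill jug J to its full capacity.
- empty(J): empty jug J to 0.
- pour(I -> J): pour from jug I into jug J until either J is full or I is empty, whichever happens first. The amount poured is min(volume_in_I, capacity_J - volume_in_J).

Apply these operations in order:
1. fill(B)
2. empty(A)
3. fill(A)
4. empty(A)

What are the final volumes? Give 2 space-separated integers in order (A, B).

Step 1: fill(B) -> (A=6 B=10)
Step 2: empty(A) -> (A=0 B=10)
Step 3: fill(A) -> (A=6 B=10)
Step 4: empty(A) -> (A=0 B=10)

Answer: 0 10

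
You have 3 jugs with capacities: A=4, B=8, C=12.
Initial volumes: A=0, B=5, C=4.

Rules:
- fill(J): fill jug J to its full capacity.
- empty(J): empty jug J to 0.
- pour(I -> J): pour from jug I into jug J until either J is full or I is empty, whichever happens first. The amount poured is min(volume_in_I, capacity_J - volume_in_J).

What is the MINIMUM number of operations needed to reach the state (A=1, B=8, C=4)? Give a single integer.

BFS from (A=0, B=5, C=4). One shortest path:
  1. fill(A) -> (A=4 B=5 C=4)
  2. pour(A -> B) -> (A=1 B=8 C=4)
Reached target in 2 moves.

Answer: 2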